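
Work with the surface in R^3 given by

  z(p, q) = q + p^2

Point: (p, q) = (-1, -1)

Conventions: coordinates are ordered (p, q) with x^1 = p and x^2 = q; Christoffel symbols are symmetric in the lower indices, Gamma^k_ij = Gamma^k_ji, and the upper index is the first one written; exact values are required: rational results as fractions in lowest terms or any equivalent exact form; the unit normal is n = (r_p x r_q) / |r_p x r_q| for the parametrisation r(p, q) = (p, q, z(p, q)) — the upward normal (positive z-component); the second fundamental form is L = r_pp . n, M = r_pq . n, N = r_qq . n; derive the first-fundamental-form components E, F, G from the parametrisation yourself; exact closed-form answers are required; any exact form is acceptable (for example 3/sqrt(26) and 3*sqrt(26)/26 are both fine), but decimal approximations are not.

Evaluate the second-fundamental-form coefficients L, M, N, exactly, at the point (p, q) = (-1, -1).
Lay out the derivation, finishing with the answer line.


z_p = -2, z_q = 1, z_pp = 2, z_pq = 0, z_qq = 0
E = 5, F = -2, G = 2; answer radicand W^2 = 6
unnormalised second-form numerators: l = 2, m = 0, n = 0; L = l/sqrt(6), and similarly M = m/sqrt(W^2), N = n/sqrt(W^2)

Answer: L = sqrt(6)/3, M = 0, N = 0


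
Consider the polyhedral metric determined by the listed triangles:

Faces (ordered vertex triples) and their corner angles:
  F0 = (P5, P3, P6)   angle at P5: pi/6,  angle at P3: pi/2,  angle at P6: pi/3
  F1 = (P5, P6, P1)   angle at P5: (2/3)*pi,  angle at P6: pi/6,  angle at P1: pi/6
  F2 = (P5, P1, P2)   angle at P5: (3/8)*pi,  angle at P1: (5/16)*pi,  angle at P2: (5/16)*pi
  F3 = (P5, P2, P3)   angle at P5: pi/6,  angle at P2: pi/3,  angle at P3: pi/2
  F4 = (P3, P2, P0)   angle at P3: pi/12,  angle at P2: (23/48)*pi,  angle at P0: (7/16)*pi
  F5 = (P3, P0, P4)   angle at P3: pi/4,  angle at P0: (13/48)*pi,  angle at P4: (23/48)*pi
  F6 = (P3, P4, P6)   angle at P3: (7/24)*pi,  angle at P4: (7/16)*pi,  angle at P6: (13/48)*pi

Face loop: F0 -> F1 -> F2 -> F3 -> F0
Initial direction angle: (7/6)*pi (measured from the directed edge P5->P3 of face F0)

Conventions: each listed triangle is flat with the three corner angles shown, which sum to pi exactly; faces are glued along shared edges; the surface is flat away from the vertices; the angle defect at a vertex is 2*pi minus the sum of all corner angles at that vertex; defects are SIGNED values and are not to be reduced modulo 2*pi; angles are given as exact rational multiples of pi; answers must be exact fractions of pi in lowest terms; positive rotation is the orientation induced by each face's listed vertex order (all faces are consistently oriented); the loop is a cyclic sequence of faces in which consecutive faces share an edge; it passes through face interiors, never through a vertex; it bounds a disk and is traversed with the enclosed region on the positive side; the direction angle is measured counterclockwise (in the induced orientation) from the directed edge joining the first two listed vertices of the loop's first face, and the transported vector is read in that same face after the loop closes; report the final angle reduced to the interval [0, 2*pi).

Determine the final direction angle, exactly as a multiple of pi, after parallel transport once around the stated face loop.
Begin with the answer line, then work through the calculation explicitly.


Answer: final direction angle = (43/24)*pi

enclosed vertex P5: corner angles sum to (11/8)*pi, defect = 2*pi - (11/8)*pi = (5/8)*pi
the final direction is the initial angle plus the enclosed defects, taken mod 2*pi in the induced orientation
final angle = (7/6)*pi + (5/8)*pi = (43/24)*pi (mod 2*pi)


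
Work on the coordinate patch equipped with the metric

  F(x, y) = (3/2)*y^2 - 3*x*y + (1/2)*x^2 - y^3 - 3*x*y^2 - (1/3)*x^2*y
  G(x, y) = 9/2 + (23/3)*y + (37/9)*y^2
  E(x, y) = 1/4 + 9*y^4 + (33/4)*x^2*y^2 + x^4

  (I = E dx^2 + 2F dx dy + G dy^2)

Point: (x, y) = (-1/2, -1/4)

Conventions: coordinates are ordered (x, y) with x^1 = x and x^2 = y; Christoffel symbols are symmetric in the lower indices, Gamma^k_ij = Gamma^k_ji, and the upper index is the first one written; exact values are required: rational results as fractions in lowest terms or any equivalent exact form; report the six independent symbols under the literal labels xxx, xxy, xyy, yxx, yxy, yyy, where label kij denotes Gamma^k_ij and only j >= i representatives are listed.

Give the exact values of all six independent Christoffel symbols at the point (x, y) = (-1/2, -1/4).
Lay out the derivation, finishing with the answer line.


E = 61/128, F = -5/192, G = 409/144 at the point
E_x = -65/64, E_y = -51/32, F_x = -1/48, F_y = -13/48, G_x = 0, G_y = 101/18
EG - F^2 = 49873/36864;  g^inv = (36864/49873) * [[409/144, 5/192], [5/192, 61/128]]
first-kind symbols [ij,l] = (1/2)(d_i g_jl + d_j g_il - d_l g_ij): [xx,x] = E_x/2 = -65/128, [xx,y] = F_x - E_y/2 = 149/192, [xy,x] = E_y/2 = -51/64, [xy,y] = G_x/2 = 0, [yy,x] = F_y - G_x/2 = -13/48, [yy,y] = G_y/2 = 101/36
Gamma^x_ij = (G*[ij,x] - F*[ij,y])/(EG - F^2), Gamma^y_ij = (E*[ij,y] - F*[ij,x])/(EG - F^2)

Answer: Gamma_xxx = -52425/49873, Gamma_xxy = -83436/49873, Gamma_xyy = -25664/49873, Gamma_yxx = 13146/49873, Gamma_yxy = -765/49873, Gamma_yyy = 49028/49873


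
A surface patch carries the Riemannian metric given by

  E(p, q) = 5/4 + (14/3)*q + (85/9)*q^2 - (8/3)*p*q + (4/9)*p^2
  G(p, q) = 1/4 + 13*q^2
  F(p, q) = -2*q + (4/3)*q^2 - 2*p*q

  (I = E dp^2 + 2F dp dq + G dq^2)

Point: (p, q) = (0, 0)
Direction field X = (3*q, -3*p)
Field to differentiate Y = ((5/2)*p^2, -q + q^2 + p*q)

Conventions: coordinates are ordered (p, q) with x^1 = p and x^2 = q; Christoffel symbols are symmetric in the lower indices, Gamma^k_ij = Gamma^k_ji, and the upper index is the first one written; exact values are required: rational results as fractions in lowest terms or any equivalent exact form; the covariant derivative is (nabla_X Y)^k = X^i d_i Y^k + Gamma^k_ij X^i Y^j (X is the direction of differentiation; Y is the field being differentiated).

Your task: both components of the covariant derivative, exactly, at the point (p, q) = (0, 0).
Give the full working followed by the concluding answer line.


E = 5/4, F = 0, G = 1/4 at the point
E_p = 0, E_q = 14/3, F_p = 0, F_q = -2, G_p = 0, G_q = 0
EG - F^2 = 5/16;  g^inv = (16/5) * [[1/4, 0], [0, 5/4]]
first-kind symbols [ij,l] = (1/2)(d_i g_jl + d_j g_il - d_l g_ij): [pp,p] = E_p/2 = 0, [pp,q] = F_p - E_q/2 = -7/3, [pq,p] = E_q/2 = 7/3, [pq,q] = G_p/2 = 0, [qq,p] = F_q - G_p/2 = -2, [qq,q] = G_q/2 = 0
Gamma^p_ij = (G*[ij,p] - F*[ij,q])/(EG - F^2), Gamma^q_ij = (E*[ij,q] - F*[ij,p])/(EG - F^2)
Gamma_ppp = 0, Gamma_ppq = 28/15, Gamma_pqq = -8/5, Gamma_qpp = -28/3, Gamma_qpq = 0, Gamma_qqq = 0
X = (0, 0), Y = (0, 0) at the point

Answer: (nabla_X Y)^p = 0, (nabla_X Y)^q = 0


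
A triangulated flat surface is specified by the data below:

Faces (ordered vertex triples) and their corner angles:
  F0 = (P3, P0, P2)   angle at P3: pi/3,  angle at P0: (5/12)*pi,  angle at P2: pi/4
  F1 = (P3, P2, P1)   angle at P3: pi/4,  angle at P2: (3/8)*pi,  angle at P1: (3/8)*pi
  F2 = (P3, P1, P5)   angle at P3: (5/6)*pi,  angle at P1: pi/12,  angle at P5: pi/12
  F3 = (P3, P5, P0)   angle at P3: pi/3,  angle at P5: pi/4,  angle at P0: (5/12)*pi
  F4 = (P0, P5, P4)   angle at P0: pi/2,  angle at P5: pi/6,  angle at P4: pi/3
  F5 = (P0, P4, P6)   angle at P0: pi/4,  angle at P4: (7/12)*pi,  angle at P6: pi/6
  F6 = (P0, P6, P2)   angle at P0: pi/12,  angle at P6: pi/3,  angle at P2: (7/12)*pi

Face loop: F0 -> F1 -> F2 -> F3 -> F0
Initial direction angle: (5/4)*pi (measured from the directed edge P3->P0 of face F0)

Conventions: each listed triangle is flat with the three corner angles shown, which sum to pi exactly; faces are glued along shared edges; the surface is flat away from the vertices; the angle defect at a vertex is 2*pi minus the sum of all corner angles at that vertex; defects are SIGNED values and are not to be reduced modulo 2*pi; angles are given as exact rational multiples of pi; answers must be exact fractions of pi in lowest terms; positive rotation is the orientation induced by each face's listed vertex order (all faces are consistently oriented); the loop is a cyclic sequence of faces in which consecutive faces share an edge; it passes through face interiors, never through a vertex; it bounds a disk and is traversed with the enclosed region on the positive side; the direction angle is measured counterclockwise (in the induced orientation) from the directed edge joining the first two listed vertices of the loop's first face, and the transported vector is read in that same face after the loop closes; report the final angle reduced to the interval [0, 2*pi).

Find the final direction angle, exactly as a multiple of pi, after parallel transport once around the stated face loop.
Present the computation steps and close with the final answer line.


enclosed vertex P3: corner angles sum to (7/4)*pi, defect = 2*pi - (7/4)*pi = pi/4
transport around the loop rotates by the sum of enclosed defects; add to the initial angle mod 2*pi
final angle = (5/4)*pi + pi/4 = (3/2)*pi (mod 2*pi)

Answer: final direction angle = (3/2)*pi


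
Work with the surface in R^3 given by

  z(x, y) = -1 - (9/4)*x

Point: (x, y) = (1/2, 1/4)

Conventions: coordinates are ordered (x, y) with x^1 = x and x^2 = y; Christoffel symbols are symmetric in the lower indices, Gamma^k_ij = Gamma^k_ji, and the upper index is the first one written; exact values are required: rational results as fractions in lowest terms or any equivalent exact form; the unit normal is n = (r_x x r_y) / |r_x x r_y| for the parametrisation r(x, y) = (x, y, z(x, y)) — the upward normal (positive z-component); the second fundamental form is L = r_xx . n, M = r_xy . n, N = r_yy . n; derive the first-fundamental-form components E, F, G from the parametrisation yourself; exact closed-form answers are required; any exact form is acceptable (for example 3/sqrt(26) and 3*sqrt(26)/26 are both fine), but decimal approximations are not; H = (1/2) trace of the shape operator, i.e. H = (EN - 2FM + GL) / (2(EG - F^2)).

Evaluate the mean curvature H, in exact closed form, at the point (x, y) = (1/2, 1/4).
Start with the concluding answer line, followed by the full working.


Answer: H = 0

z_x = -9/4, z_y = 0, z_xx = 0, z_xy = 0, z_yy = 0
E = 97/16, F = 0, G = 1; answer radicand W^2 = 97/16
unnormalised second-form numerators: l = 0, m = 0, n = 0; L = l/sqrt(97/16), and similarly M = m/sqrt(W^2), N = n/sqrt(W^2)
H = (E*n - 2*F*m + G*l) / (2*(EG - F^2)*sqrt(W^2)); E*n - 2*F*m + G*l = 0, EG - F^2 = 97/16, so H = (0)/sqrt(97/16)


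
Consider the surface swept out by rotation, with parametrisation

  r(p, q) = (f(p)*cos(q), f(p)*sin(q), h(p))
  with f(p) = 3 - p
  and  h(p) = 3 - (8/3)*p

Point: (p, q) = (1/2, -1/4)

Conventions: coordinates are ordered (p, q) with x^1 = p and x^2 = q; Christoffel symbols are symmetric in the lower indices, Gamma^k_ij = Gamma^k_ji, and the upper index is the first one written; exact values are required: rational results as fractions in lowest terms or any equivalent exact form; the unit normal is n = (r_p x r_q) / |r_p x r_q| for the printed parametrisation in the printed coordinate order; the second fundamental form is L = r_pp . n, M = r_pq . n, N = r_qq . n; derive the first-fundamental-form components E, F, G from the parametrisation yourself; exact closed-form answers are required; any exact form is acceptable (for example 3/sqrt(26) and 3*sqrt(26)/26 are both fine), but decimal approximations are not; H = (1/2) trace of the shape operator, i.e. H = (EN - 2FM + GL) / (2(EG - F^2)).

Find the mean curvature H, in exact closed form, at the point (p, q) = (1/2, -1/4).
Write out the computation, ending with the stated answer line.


f = 5/2, f' = -1, f'' = 0, h' = -8/3, h'' = 0
E = 73/9, F = 0, G = 25/4; answer radicand W^2 = 73/9
unnormalised second-form numerators: l = 0, m = 0, n = -20/3; L = l/sqrt(73/9), and similarly M = m/sqrt(W^2), N = n/sqrt(W^2)
H = (E*n - 2*F*m + G*l) / (2*(EG - F^2)*sqrt(W^2)); E*n - 2*F*m + G*l = -1460/27, EG - F^2 = 1825/36, so H = (-8/15)/sqrt(73/9)

Answer: H = -8*sqrt(73)/365


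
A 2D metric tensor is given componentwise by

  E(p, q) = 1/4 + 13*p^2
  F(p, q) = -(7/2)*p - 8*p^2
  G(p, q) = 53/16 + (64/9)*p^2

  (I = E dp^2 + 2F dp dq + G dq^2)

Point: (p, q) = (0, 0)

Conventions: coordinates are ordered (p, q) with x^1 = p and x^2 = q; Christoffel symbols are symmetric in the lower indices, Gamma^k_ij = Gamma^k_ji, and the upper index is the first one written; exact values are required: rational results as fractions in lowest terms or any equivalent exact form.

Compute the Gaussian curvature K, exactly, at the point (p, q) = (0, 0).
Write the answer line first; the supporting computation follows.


Answer: K = -4096/477

E = 1/4, F = 0, G = 53/16, EG - F^2 = 53/64 at the point
E_p = 0, E_q = 0, F_p = -7/2, F_q = 0, G_p = 0, G_q = 0
E_qq = 0, F_pq = 0, G_pp = 128/9
The intrinsic route: Brioschi's K = (det M1 - det M2)/(EG - F^2)^2.
M1 = [[-E_qq/2 + F_pq - G_pp/2, E_p/2, F_p - E_q/2], [F_q - G_p/2, E, F], [G_q/2, F, G]] = [[-64/9, 0, -7/2], [0, 1/4, 0], [0, 0, 53/16]]; det M1 = -53/9
M2 = [[0, E_q/2, G_p/2], [E_q/2, E, F], [G_p/2, F, G]] = [[0, 0, 0], [0, 1/4, 0], [0, 0, 53/16]]; det M2 = 0
det M1 - det M2 = -53/9; K = -53/9 / (53/64)^2 = -4096/477


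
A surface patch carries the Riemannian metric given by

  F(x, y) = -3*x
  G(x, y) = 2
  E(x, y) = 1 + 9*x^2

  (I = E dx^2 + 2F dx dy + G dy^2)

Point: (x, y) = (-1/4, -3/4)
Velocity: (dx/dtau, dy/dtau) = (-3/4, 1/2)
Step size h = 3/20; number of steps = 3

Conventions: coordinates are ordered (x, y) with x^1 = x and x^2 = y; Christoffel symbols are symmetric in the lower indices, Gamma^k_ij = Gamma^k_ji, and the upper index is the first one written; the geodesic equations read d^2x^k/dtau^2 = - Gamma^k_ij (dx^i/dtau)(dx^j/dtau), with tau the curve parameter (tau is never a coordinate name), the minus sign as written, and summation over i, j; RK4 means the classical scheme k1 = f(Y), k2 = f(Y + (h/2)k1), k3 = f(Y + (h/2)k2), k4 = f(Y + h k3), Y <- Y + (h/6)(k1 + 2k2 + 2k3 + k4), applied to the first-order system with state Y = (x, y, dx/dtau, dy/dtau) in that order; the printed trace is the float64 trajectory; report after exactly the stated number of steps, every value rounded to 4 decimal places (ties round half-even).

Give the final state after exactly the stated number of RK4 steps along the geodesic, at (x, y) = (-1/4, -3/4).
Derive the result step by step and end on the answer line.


f(Y) = (dx/dtau, dy/dtau, -Gamma^x_ij Y'^i Y'^j, -Gamma^y_ij Y'^i Y'^j) with the Gammas evaluated at the stage position; h = 0.150000; intermediate values shown to 6 dp
step 0: x = -0.2500, y = -0.7500, dx/dtau = -0.7500, dy/dtau = 0.5000
step 1:
  k1: at (x, y) = (-0.250000, -0.750000), (dx/dtau, dy/dtau) = (-0.750000, 0.500000); Gamma_xxx = -0.878049, Gamma_xxy = 0.000000, Gamma_xyy = 0.000000, Gamma_yxx = -1.170732, Gamma_yxy = 0.000000, Gamma_yyy = 0.000000; k1 = (-0.750000, 0.500000, 0.493902, 0.658537)
  k2: at (x, y) = (-0.306250, -0.712500), (dx/dtau, dy/dtau) = (-0.712957, 0.549390); Gamma_xxx = -0.969111, Gamma_xxy = 0.000000, Gamma_xyy = 0.000000, Gamma_yxx = -1.054815, Gamma_yxy = 0.000000, Gamma_yyy = 0.000000; k2 = (-0.712957, 0.549390, 0.492607, 0.536171)
  k3: at (x, y) = (-0.303472, -0.708796), (dx/dtau, dy/dtau) = (-0.713054, 0.540213); Gamma_xxx = -0.965495, Gamma_xxy = 0.000000, Gamma_xyy = 0.000000, Gamma_yxx = -1.060499, Gamma_yxy = 0.000000, Gamma_yyy = 0.000000; k3 = (-0.713054, 0.540213, 0.490903, 0.539207)
  k4: at (x, y) = (-0.356958, -0.668968), (dx/dtau, dy/dtau) = (-0.676365, 0.580881); Gamma_xxx = -1.020927, Gamma_xxy = 0.000000, Gamma_xyy = 0.000000, Gamma_yxx = -0.953358, Gamma_yxy = 0.000000, Gamma_yyy = 0.000000; k4 = (-0.676365, 0.580881, 0.467042, 0.436132)
  Y <- Y + (h/6)(k1 + 2k2 + 2k3 + k4): x = -0.3570, y = -0.6685, dx/dtau = -0.6768, dy/dtau = 0.5811
step 2:
  k1: at (x, y) = (-0.356960, -0.668498), (dx/dtau, dy/dtau) = (-0.676801, 0.581136); Gamma_xxx = -1.020928, Gamma_xxy = 0.000000, Gamma_xyy = 0.000000, Gamma_yxx = -0.953355, Gamma_yxy = 0.000000, Gamma_yyy = 0.000000; k1 = (-0.676801, 0.581136, 0.467646, 0.436693)
  k2: at (x, y) = (-0.407720, -0.624913), (dx/dtau, dy/dtau) = (-0.641727, 0.613888); Gamma_xxx = -1.049586, Gamma_xxy = 0.000000, Gamma_xyy = 0.000000, Gamma_yxx = -0.858094, Gamma_yxy = 0.000000, Gamma_yyy = 0.000000; k2 = (-0.641727, 0.613888, 0.432234, 0.353375)
  k3: at (x, y) = (-0.405089, -0.622456), (dx/dtau, dy/dtau) = (-0.644383, 0.607639); Gamma_xxx = -1.048586, Gamma_xxy = 0.000000, Gamma_xyy = 0.000000, Gamma_yxx = -0.862844, Gamma_yxy = 0.000000, Gamma_yyy = 0.000000; k3 = (-0.644383, 0.607639, 0.435404, 0.358278)
  k4: at (x, y) = (-0.453617, -0.577352), (dx/dtau, dy/dtau) = (-0.611490, 0.634877); Gamma_xxx = -1.059876, Gamma_xxy = 0.000000, Gamma_xyy = 0.000000, Gamma_yxx = -0.778833, Gamma_yxy = 0.000000, Gamma_yyy = 0.000000; k4 = (-0.611490, 0.634877, 0.396309, 0.291221)
  Y <- Y + (h/6)(k1 + 2k2 + 2k3 + k4): x = -0.4535, y = -0.5770, dx/dtau = -0.6118, dy/dtau = 0.6349
step 3:
  k1: at (x, y) = (-0.453473, -0.577021), (dx/dtau, dy/dtau) = (-0.611820, 0.634916); Gamma_xxx = -1.059863, Gamma_xxy = 0.000000, Gamma_xyy = 0.000000, Gamma_yxx = -0.779072, Gamma_yxy = 0.000000, Gamma_yyy = 0.000000; k1 = (-0.611820, 0.634916, 0.396732, 0.291625)
  k2: at (x, y) = (-0.499359, -0.529402), (dx/dtau, dy/dtau) = (-0.582065, 0.656788); Gamma_xxx = -1.058903, Gamma_xxy = 0.000000, Gamma_xyy = 0.000000, Gamma_yxx = -0.706841, Gamma_yxy = 0.000000, Gamma_yyy = 0.000000; k2 = (-0.582065, 0.656788, 0.358756, 0.239478)
  k3: at (x, y) = (-0.497127, -0.527762), (dx/dtau, dy/dtau) = (-0.584913, 0.652877); Gamma_xxx = -1.059165, Gamma_xxy = 0.000000, Gamma_xyy = 0.000000, Gamma_yxx = -0.710190, Gamma_yxy = 0.000000, Gamma_yyy = 0.000000; k3 = (-0.584913, 0.652877, 0.362365, 0.242973)
  k4: at (x, y) = (-0.541210, -0.479090), (dx/dtau, dy/dtau) = (-0.557465, 0.671362); Gamma_xxx = -1.050627, Gamma_xxy = 0.000000, Gamma_xyy = 0.000000, Gamma_yxx = -0.647086, Gamma_yxy = 0.000000, Gamma_yyy = 0.000000; k4 = (-0.557465, 0.671362, 0.326501, 0.201093)
  Y <- Y + (h/6)(k1 + 2k2 + 2k3 + k4): x = -0.5411, y = -0.4789, dx/dtau = -0.5577, dy/dtau = 0.6714

Answer: x = -0.5411, y = -0.4789, dx/dtau = -0.5577, dy/dtau = 0.6714


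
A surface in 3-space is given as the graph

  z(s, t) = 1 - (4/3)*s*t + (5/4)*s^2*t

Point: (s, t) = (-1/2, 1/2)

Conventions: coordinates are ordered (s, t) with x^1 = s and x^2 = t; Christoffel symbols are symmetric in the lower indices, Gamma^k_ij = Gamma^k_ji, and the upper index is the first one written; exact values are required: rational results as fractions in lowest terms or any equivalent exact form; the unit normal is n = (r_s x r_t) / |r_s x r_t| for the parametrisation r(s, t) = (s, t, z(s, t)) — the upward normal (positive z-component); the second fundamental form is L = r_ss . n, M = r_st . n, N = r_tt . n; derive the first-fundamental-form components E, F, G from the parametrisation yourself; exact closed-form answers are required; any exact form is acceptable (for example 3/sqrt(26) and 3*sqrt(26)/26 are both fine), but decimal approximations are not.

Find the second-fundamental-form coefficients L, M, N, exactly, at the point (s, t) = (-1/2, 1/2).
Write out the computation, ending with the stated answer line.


z_s = -31/24, z_t = 47/48, z_ss = 5/4, z_st = -31/12, z_tt = 0
E = 1537/576, F = -1457/1152, G = 4513/2304; answer radicand W^2 = 8357/2304
unnormalised second-form numerators: l = 5/4, m = -31/12, n = 0; L = l/sqrt(8357/2304), and similarly M = m/sqrt(W^2), N = n/sqrt(W^2)

Answer: L = 60*sqrt(8357)/8357, M = -124*sqrt(8357)/8357, N = 0


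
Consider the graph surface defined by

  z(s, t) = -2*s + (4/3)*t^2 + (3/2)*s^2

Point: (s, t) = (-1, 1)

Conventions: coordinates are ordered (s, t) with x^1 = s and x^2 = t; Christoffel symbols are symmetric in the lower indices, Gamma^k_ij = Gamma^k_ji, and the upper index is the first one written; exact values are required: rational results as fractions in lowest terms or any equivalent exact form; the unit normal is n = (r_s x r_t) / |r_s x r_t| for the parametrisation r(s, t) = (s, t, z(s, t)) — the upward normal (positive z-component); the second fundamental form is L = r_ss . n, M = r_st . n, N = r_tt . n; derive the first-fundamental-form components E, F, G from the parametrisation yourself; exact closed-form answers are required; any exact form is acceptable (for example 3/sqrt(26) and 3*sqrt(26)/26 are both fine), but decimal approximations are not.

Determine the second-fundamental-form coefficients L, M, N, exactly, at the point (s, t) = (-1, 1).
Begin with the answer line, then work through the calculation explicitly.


Answer: L = 9*sqrt(298)/298, M = 0, N = 4*sqrt(298)/149

z_s = -5, z_t = 8/3, z_ss = 3, z_st = 0, z_tt = 8/3
E = 26, F = -40/3, G = 73/9; answer radicand W^2 = 298/9
unnormalised second-form numerators: l = 3, m = 0, n = 8/3; L = l/sqrt(298/9), and similarly M = m/sqrt(W^2), N = n/sqrt(W^2)


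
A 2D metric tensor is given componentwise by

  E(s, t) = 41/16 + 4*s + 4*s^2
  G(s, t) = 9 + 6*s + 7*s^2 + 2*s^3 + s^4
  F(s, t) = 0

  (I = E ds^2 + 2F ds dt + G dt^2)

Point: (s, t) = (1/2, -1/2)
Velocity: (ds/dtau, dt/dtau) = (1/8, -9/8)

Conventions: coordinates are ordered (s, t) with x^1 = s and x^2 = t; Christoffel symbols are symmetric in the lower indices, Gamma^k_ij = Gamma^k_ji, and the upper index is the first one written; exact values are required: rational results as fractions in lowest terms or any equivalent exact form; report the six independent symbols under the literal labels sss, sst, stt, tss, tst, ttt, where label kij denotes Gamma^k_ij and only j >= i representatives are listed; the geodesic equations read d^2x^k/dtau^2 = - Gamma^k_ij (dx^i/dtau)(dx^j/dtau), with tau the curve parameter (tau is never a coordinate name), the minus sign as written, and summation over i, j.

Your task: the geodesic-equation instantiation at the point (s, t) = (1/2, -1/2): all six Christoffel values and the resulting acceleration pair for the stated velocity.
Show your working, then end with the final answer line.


E = 89/16, F = 0, G = 225/16 at the point
E_s = 8, E_t = 0, F_s = 0, F_t = 0, G_s = 15, G_t = 0
EG - F^2 = 20025/256;  g^inv = (256/20025) * [[225/16, 0], [0, 89/16]]
first-kind symbols [ij,l] = (1/2)(d_i g_jl + d_j g_il - d_l g_ij): [ss,s] = E_s/2 = 4, [ss,t] = F_s - E_t/2 = 0, [st,s] = E_t/2 = 0, [st,t] = G_s/2 = 15/2, [tt,s] = F_t - G_s/2 = -15/2, [tt,t] = G_t/2 = 0
Gamma^s_ij = (G*[ij,s] - F*[ij,t])/(EG - F^2), Gamma^t_ij = (E*[ij,t] - F*[ij,s])/(EG - F^2)
Gamma_sss = 64/89, Gamma_sst = 0, Gamma_stt = -120/89, Gamma_tss = 0, Gamma_tst = 8/15, Gamma_ttt = 0
d^2s/dtau^2 = -(Gamma_sss*(1/8)^2 + 2*Gamma_sst*(1/8)*(-9/8) + Gamma_stt*(-9/8)^2) = 1207/712
d^2t/dtau^2 = -(Gamma_tss*(1/8)^2 + 2*Gamma_tst*(1/8)*(-9/8) + Gamma_ttt*(-9/8)^2) = 3/20

Answer: Gamma_sss = 64/89, Gamma_sst = 0, Gamma_stt = -120/89, Gamma_tss = 0, Gamma_tst = 8/15, Gamma_ttt = 0; accelerations (d^2s/dtau^2, d^2t/dtau^2) = (1207/712, 3/20)


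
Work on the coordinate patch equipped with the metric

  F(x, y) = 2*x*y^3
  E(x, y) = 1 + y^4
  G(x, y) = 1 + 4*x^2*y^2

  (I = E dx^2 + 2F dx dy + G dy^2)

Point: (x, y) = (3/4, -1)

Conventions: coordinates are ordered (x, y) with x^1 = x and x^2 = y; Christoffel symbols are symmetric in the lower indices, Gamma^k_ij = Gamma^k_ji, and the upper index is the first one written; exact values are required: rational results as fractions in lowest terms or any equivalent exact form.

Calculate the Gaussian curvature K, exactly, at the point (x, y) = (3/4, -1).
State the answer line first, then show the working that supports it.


Answer: K = -64/289

E = 2, F = -3/2, G = 13/4, EG - F^2 = 17/4 at the point
E_x = 0, E_y = -4, F_x = -2, F_y = 9/2, G_x = 6, G_y = -9/2
E_yy = 12, F_xy = 6, G_xx = 8
Brioschi: K = (det M1 - det M2) / (EG - F^2)^2 with the standard first/second-derivative matrices M1, M2.
M1 = [[-E_yy/2 + F_xy - G_xx/2, E_x/2, F_x - E_y/2], [F_y - G_x/2, E, F], [G_y/2, F, G]] = [[-4, 0, 0], [3/2, 2, -3/2], [-9/4, -3/2, 13/4]]; det M1 = -17
M2 = [[0, E_y/2, G_x/2], [E_y/2, E, F], [G_x/2, F, G]] = [[0, -2, 3], [-2, 2, -3/2], [3, -3/2, 13/4]]; det M2 = -13
det M1 - det M2 = -4; K = -4 / (17/4)^2 = -64/289


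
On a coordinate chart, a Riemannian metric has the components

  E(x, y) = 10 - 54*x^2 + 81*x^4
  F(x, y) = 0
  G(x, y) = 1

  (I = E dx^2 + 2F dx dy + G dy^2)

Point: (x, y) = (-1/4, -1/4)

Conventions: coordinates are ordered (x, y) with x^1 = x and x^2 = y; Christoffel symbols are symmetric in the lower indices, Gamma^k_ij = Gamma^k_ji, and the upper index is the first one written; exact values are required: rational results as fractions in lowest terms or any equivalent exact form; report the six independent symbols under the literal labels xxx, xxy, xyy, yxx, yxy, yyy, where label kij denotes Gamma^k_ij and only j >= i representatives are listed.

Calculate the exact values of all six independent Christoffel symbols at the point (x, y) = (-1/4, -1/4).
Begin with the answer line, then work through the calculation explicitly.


Answer: Gamma_xxx = 2808/1777, Gamma_xxy = 0, Gamma_xyy = 0, Gamma_yxx = 0, Gamma_yxy = 0, Gamma_yyy = 0

E = 1777/256, F = 0, G = 1 at the point
E_x = 351/16, E_y = 0, F_x = 0, F_y = 0, G_x = 0, G_y = 0
EG - F^2 = 1777/256;  g^inv = (256/1777) * [[1, 0], [0, 1777/256]]
first-kind symbols [ij,l] = (1/2)(d_i g_jl + d_j g_il - d_l g_ij): [xx,x] = E_x/2 = 351/32, [xx,y] = F_x - E_y/2 = 0, [xy,x] = E_y/2 = 0, [xy,y] = G_x/2 = 0, [yy,x] = F_y - G_x/2 = 0, [yy,y] = G_y/2 = 0
Gamma^x_ij = (G*[ij,x] - F*[ij,y])/(EG - F^2), Gamma^y_ij = (E*[ij,y] - F*[ij,x])/(EG - F^2)


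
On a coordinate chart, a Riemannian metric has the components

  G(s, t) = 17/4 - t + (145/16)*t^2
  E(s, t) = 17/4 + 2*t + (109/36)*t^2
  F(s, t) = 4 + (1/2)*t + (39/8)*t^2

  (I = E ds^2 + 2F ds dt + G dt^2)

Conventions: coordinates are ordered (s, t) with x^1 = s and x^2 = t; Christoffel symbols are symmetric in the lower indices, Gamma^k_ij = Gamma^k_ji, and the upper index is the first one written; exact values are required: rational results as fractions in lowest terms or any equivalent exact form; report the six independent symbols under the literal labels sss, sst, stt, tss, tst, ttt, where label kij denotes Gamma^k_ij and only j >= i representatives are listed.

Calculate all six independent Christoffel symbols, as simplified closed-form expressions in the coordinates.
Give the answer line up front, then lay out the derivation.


Answer: Gamma_sss = (8502*t^3 + 3680*t^2 + 7264*t + 2304)/(2116*t^4 + 5888*t^3 + 5837*t^2 + 144*t + 1188), Gamma_sst = (15805*t^3 + 3476*t^2 + 6836*t + 2448)/(2116*t^4 + 5888*t^3 + 5837*t^2 + 144*t + 1188), Gamma_stt = (50895*t^3 - 8424*t^2 + 5688*t + 4752)/(4232*t^4 + 11776*t^3 + 11674*t^2 + 288*t + 2376), Gamma_tss = (-47524*t^3 - 47088*t^2 - 77076*t - 22032)/(19044*t^4 + 52992*t^3 + 52533*t^2 + 1296*t + 10692), Gamma_tst = (-8502*t^3 - 3680*t^2 - 7264*t - 2304)/(2116*t^4 + 5888*t^3 + 5837*t^2 + 144*t + 1188), Gamma_ttt = (-11573*t^3 + 5356*t^2 - 999*t - 2376)/(2116*t^4 + 5888*t^3 + 5837*t^2 + 144*t + 1188)

E = 17/4 + 2*t + (109/36)*t^2; F = 4 + (1/2)*t + (39/8)*t^2; G = 17/4 - t + (145/16)*t^2
Gamma^k_ij = (1/2) g^{kl} (d_i g_jl + d_j g_il - d_l g_ij), with g^inv = (1/(EG-F^2)) [[G, -F], [-F, E]]
first partials: E_s = 0, E_t = 2 + (109/18)*t, F_s = 0, F_t = 1/2 + (39/4)*t, G_s = 0, G_t = -1 + (145/8)*t
D = EG - F^2 = 33/16 + (1/4)*t + (5837/576)*t^2 + (92/9)*t^3 + (529/144)*t^4
expanded: Gamma^s_ss = (G E_s - 2F F_s + F E_t)/(2D), Gamma^s_st = (G E_t - F G_s)/(2D), Gamma^s_tt = (2G F_t - G G_s - F G_t)/(2D), Gamma^t_ss = (2E F_s - E E_t - F E_s)/(2D), Gamma^t_st = (E G_s - F E_t)/(2D), Gamma^t_tt = (E G_t - 2F F_t + F G_s)/(2D); substitute and cancel common factors


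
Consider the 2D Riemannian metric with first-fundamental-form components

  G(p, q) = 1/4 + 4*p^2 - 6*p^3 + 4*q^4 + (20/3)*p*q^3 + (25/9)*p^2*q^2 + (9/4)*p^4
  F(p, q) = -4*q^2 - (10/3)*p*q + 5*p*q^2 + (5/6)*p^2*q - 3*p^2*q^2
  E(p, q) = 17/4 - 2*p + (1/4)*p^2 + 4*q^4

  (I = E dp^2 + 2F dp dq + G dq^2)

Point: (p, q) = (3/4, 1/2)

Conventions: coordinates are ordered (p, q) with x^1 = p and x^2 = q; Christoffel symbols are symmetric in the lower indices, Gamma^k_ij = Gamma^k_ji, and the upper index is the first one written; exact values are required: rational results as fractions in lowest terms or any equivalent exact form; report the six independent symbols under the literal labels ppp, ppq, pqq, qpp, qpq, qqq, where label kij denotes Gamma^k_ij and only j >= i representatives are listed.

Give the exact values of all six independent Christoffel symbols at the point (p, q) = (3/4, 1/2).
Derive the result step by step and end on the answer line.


E = 201/64, F = -3/2, G = 1993/1024 at the point
E_p = -13/8, E_q = 2, F_p = -11/12, F_q = -127/32, G_p = 99/64, G_q = 117/16
EG - F^2 = 253137/65536;  g^inv = (65536/253137) * [[1993/1024, 3/2], [3/2, 201/64]]
first-kind symbols [ij,l] = (1/2)(d_i g_jl + d_j g_il - d_l g_ij): [pp,p] = E_p/2 = -13/16, [pp,q] = F_p - E_q/2 = -23/12, [pq,p] = E_q/2 = 1, [pq,q] = G_p/2 = 99/128, [qq,p] = F_q - G_p/2 = -607/128, [qq,q] = G_q/2 = 117/32
Gamma^p_ij = (G*[ij,p] - F*[ij,q])/(EG - F^2), Gamma^q_ij = (E*[ij,q] - F*[ij,p])/(EG - F^2)

Answer: Gamma_ppp = -292052/253137, Gamma_ppq = 203584/253137, Gamma_pqq = -25837/26646, Gamma_qpp = -474368/253137, Gamma_qpq = 85832/84379, Gamma_qqq = 5024/4441


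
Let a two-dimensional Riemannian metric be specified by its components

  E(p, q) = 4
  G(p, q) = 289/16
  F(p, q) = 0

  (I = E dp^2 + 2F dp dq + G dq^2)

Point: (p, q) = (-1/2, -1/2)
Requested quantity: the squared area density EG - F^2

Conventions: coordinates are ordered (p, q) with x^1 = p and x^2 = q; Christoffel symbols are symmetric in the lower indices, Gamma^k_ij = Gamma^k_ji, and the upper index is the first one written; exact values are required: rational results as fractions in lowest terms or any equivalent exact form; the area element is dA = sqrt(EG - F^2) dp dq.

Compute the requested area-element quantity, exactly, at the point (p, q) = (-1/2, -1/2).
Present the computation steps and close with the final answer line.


E = 4, F = 0, G = 289/16; EG - F^2 = 289/4

Answer: EG - F^2 = 289/4


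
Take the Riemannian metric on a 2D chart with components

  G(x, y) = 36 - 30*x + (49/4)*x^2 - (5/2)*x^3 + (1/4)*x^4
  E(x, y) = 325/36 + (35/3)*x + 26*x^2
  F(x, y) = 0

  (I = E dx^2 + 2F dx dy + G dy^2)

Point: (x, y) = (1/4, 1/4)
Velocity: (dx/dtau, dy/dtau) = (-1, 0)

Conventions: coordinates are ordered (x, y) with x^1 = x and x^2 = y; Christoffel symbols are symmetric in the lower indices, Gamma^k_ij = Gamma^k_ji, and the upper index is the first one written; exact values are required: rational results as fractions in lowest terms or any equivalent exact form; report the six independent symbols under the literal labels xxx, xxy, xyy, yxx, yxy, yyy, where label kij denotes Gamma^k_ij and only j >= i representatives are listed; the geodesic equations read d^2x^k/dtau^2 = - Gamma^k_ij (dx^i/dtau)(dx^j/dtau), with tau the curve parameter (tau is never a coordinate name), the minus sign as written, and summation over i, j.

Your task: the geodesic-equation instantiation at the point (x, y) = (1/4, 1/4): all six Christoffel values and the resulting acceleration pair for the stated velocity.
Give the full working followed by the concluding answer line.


E = 977/72, F = 0, G = 29929/1024 at the point
E_x = 74/3, E_y = 0, F_x = 0, F_y = 0, G_x = -1557/64, G_y = 0
EG - F^2 = 29240633/73728;  g^inv = (73728/29240633) * [[29929/1024, 0], [0, 977/72]]
first-kind symbols [ij,l] = (1/2)(d_i g_jl + d_j g_il - d_l g_ij): [xx,x] = E_x/2 = 37/3, [xx,y] = F_x - E_y/2 = 0, [xy,x] = E_y/2 = 0, [xy,y] = G_x/2 = -1557/128, [yy,x] = F_y - G_x/2 = 1557/128, [yy,y] = G_y/2 = 0
Gamma^x_ij = (G*[ij,x] - F*[ij,y])/(EG - F^2), Gamma^y_ij = (E*[ij,y] - F*[ij,x])/(EG - F^2)
Gamma_xxx = 888/977, Gamma_xxy = 0, Gamma_xyy = 14013/15632, Gamma_yxx = 0, Gamma_yxy = -72/173, Gamma_yyy = 0
d^2x/dtau^2 = -(Gamma_xxx*(-1)^2 + 2*Gamma_xxy*(-1)*(0) + Gamma_xyy*(0)^2) = -888/977
d^2y/dtau^2 = -(Gamma_yxx*(-1)^2 + 2*Gamma_yxy*(-1)*(0) + Gamma_yyy*(0)^2) = 0

Answer: Gamma_xxx = 888/977, Gamma_xxy = 0, Gamma_xyy = 14013/15632, Gamma_yxx = 0, Gamma_yxy = -72/173, Gamma_yyy = 0; accelerations (d^2x/dtau^2, d^2y/dtau^2) = (-888/977, 0)


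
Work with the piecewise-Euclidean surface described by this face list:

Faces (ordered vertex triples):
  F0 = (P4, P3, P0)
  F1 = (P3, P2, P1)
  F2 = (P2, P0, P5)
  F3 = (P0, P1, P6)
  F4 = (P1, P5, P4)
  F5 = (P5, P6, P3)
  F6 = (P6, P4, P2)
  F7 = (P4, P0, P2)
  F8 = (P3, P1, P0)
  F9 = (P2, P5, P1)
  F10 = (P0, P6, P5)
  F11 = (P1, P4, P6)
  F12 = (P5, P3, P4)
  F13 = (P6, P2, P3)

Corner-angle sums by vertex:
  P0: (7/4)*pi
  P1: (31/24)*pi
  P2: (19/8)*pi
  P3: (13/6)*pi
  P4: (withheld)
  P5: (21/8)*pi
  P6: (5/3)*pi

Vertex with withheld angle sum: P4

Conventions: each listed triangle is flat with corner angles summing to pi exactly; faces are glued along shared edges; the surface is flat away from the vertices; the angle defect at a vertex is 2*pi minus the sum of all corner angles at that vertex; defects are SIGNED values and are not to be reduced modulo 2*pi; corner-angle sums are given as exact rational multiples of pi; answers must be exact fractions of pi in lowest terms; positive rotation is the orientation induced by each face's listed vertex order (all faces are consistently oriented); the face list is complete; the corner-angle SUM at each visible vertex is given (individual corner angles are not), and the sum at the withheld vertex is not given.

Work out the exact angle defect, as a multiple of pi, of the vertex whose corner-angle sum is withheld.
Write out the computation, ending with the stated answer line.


V = 7, E = 21, F = 14; chi = V - E + F = 0
Gauss-Bonnet: total defect = 2*pi*chi = 0; visible defects sum to pi/8

Answer: defect(P4) = -pi/8


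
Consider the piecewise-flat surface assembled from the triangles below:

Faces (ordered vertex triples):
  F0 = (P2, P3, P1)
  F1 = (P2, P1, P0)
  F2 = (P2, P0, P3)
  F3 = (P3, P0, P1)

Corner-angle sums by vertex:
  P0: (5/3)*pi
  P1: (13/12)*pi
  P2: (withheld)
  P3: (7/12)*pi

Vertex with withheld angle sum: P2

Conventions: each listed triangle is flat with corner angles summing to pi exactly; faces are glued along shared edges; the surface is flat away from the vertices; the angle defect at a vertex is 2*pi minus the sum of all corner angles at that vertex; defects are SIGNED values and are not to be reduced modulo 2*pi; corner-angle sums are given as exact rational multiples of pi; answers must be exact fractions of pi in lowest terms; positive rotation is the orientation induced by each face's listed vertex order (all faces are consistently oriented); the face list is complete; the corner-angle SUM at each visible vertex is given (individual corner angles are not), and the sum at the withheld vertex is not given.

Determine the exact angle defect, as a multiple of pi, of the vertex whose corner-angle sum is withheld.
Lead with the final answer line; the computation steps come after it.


Answer: defect(P2) = (4/3)*pi

V = 4, E = 6, F = 4; chi = V - E + F = 2
Gauss-Bonnet: total defect = 2*pi*chi = 4*pi; visible defects sum to (8/3)*pi


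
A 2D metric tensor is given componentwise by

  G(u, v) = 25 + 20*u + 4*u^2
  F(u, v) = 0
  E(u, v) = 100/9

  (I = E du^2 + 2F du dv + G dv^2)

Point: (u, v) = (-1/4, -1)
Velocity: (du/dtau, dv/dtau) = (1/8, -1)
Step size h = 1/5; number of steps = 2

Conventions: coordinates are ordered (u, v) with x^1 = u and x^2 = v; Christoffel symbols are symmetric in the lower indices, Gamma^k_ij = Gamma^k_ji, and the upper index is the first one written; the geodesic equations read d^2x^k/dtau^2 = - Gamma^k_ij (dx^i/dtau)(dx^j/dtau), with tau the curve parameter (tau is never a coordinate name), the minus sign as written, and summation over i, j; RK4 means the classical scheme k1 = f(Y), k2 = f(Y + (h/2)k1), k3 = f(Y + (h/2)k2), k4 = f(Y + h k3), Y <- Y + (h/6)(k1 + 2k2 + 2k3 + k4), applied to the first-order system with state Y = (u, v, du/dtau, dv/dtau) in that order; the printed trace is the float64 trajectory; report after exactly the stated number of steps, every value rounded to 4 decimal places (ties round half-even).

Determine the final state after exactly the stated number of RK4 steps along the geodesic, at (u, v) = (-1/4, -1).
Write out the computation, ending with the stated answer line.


f(Y) = (du/dtau, dv/dtau, -Gamma^u_ij Y'^i Y'^j, -Gamma^v_ij Y'^i Y'^j) with the Gammas evaluated at the stage position; h = 0.200000; intermediate values shown to 6 dp
step 0: u = -0.2500, v = -1.0000, du/dtau = 0.1250, dv/dtau = -1.0000
step 1:
  k1: at (u, v) = (-0.250000, -1.000000), (du/dtau, dv/dtau) = (0.125000, -1.000000); Gamma_uuu = 0.000000, Gamma_uuv = 0.000000, Gamma_uvv = -0.810000, Gamma_vuu = 0.000000, Gamma_vuv = 0.444444, Gamma_vvv = 0.000000; k1 = (0.125000, -1.000000, 0.810000, 0.111111)
  k2: at (u, v) = (-0.237500, -1.100000), (du/dtau, dv/dtau) = (0.206000, -0.988889); Gamma_uuu = 0.000000, Gamma_uuv = 0.000000, Gamma_uvv = -0.814500, Gamma_vuu = 0.000000, Gamma_vuv = 0.441989, Gamma_vvv = 0.000000; k2 = (0.206000, -0.988889, 0.796501, 0.180076)
  k3: at (u, v) = (-0.229400, -1.098889), (du/dtau, dv/dtau) = (0.204650, -0.981992); Gamma_uuu = 0.000000, Gamma_uuv = 0.000000, Gamma_uvv = -0.817416, Gamma_vuu = 0.000000, Gamma_vuv = 0.440412, Gamma_vvv = 0.000000; k3 = (0.204650, -0.981992, 0.788242, 0.177015)
  k4: at (u, v) = (-0.209070, -1.196398), (du/dtau, dv/dtau) = (0.282648, -0.964597); Gamma_uuu = 0.000000, Gamma_uuv = 0.000000, Gamma_uvv = -0.824735, Gamma_vuu = 0.000000, Gamma_vuv = 0.436504, Gamma_vvv = 0.000000; k4 = (0.282648, -0.964597, 0.767372, 0.238018)
  Y <- Y + (h/6)(k1 + 2k2 + 2k3 + k4): u = -0.2090, v = -1.1969, du/dtau = 0.2832, dv/dtau = -0.9646
step 2:
  k1: at (u, v) = (-0.209035, -1.196879), (du/dtau, dv/dtau) = (0.283229, -0.964556); Gamma_uuu = 0.000000, Gamma_uuv = 0.000000, Gamma_uvv = -0.824747, Gamma_vuu = 0.000000, Gamma_vuv = 0.436497, Gamma_vvv = 0.000000; k1 = (0.283229, -0.964556, 0.767319, 0.238493)
  k2: at (u, v) = (-0.180712, -1.293334), (du/dtau, dv/dtau) = (0.359960, -0.940707); Gamma_uuu = 0.000000, Gamma_uuv = 0.000000, Gamma_uvv = -0.834944, Gamma_vuu = 0.000000, Gamma_vuv = 0.431167, Gamma_vvv = 0.000000; k2 = (0.359960, -0.940707, 0.738866, 0.292001)
  k3: at (u, v) = (-0.173039, -1.290949), (du/dtau, dv/dtau) = (0.357115, -0.935356); Gamma_uuu = 0.000000, Gamma_uuv = 0.000000, Gamma_uvv = -0.837706, Gamma_vuu = 0.000000, Gamma_vuv = 0.429745, Gamma_vvv = 0.000000; k3 = (0.357115, -0.935356, 0.732902, 0.287095)
  k4: at (u, v) = (-0.137612, -1.383950), (du/dtau, dv/dtau) = (0.429809, -0.907137); Gamma_uuu = 0.000000, Gamma_uuv = 0.000000, Gamma_uvv = -0.850460, Gamma_vuu = 0.000000, Gamma_vuv = 0.423300, Gamma_vvv = 0.000000; k4 = (0.429809, -0.907137, 0.699842, 0.330086)
  Y <- Y + (h/6)(k1 + 2k2 + 2k3 + k4): u = -0.1375, v = -1.3843, du/dtau = 0.4303, dv/dtau = -0.9070

Answer: u = -0.1375, v = -1.3843, du/dtau = 0.4303, dv/dtau = -0.9070


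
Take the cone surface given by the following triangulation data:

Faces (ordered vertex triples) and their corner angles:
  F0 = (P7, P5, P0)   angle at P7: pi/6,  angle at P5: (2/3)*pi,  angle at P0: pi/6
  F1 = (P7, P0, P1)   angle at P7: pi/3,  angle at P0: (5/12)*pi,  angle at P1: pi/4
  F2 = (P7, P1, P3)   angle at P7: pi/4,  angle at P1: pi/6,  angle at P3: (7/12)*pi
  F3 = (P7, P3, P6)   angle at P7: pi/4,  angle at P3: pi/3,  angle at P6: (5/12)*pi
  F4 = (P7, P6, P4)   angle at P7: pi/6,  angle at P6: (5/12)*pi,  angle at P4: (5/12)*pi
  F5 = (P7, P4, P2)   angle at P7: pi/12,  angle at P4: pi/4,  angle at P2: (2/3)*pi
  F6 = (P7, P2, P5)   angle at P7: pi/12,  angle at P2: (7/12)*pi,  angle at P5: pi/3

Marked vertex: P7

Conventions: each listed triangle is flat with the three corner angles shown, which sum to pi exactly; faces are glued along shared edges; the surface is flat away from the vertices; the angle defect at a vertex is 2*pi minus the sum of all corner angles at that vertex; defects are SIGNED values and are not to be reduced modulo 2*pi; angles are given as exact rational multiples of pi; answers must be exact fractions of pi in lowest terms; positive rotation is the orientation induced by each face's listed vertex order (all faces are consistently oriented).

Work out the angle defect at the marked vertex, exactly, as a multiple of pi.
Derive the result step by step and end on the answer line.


Sum of corner angles at P7: (4/3)*pi
defect = 2*pi - (4/3)*pi

Answer: defect(P7) = (2/3)*pi
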